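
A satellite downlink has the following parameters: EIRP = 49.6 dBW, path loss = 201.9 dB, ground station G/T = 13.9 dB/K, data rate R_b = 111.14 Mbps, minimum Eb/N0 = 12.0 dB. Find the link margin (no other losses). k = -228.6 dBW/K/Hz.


C/N0 = EIRP - FSPL + G/T - k = 49.6 - 201.9 + 13.9 - (-228.6)
C/N0 = 90.2000 dB-Hz
R_b = 111.14 Mbps = 1.1114e+08 bps -> 10*log10(R_b) = 80.4587 dB-Hz
Eb/N0 = C/N0 - 10*log10(R_b) = 90.2000 - 80.4587 = 9.7413 dB
Margin = Eb/N0 - Eb/N0_req = 9.7413 - 12.0 = -2.2587 dB (negative margin: link does not close)

-2.2587 dB


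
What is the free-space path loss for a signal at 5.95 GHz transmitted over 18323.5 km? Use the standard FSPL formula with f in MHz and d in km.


f = 5.95 GHz = 5950.0000 MHz
d = 18323.5 km
FSPL = 32.44 + 20*log10(5950.0000) + 20*log10(18323.5)
FSPL = 32.44 + 75.4903 + 85.2602
FSPL = 193.1905 dB

193.1905 dB


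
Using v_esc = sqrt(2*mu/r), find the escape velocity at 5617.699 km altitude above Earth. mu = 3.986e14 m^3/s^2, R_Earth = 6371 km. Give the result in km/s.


r = 6371.0 + 5617.699 = 11988.6990 km = 1.1988699e+07 m
v_esc = sqrt(2*mu/r) = sqrt(2*3.986e14 / 1.1988699e+07)
v_esc = 8154.5053 m/s = 8.1545 km/s

8.1545 km/s


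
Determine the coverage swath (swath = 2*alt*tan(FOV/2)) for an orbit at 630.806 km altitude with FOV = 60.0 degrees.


FOV = 60.0 deg = 1.0472 rad
swath = 2 * alt * tan(FOV/2) = 2 * 630.806 * tan(0.5235988)
swath = 2 * 630.806 * 0.5773503
swath = 728.3920 km

728.3920 km


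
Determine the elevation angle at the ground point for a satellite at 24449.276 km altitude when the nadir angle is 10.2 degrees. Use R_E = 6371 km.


r = R_E + alt = 30820.2760 km
Law of sines in the satellite / Earth-center / ground-point triangle:
  sin(nadir)/R_E = sin(90 + el)/r  =>  cos(el) = (r/R_E)*sin(nadir)
cos(el) = (30820.2760 / 6371.0000) * sin(10.2 deg) = 0.8566631
el = arccos(0.8566631) = 31.0560 deg
(Earth-central angle = 90 - nadir - el = 48.7440 deg)

31.0560 degrees


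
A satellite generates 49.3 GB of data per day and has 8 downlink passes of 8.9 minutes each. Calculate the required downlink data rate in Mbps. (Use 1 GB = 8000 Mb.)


total contact time = 8 * 8.9 * 60 = 4272.0000 s
data = 49.3 GB = 394400.0000 Mb
rate = 394400.0000 / 4272.0000 = 92.3221 Mbps

92.3221 Mbps


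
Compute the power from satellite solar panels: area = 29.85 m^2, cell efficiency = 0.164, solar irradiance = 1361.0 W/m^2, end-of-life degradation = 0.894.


P = area * eta * S * degradation
P = 29.85 * 0.164 * 1361.0 * 0.894
P = 5956.3996 W

5956.3996 W


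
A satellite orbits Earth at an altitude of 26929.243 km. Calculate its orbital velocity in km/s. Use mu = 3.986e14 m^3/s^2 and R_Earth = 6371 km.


r = R_E + alt = 6371.0 + 26929.243 = 33300.2430 km = 3.3300243e+07 m
v = sqrt(mu/r) = sqrt(3.986e14 / 3.3300243e+07) = 3459.7518 m/s = 3.4598 km/s

3.4598 km/s


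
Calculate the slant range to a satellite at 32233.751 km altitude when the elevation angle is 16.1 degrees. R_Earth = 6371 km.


h = 32233.751 km, el = 16.1 deg
d = -R_E*sin(el) + sqrt((R_E*sin(el))^2 + 2*R_E*h + h^2)
d = -6371.0000*sin(0.280998) + sqrt((6371.0000*0.2773147)^2 + 2*6371.0000*32233.751 + 32233.751^2)
d = 36349.6112 km

36349.6112 km


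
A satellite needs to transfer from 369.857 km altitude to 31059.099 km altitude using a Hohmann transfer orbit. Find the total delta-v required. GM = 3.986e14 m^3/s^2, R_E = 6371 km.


r1 = 6740.8570 km = 6.740857e+06 m
r2 = 37430.0990 km = 3.7430099e+07 m
dv1 = sqrt(mu/r1)*(sqrt(2*r2/(r1+r2)) - 1) = 2321.0560 m/s
dv2 = sqrt(mu/r2)*(1 - sqrt(2*r1/(r1+r2))) = 1460.4474 m/s
total dv = |dv1| + |dv2| = 2321.0560 + 1460.4474 = 3781.5034 m/s = 3.7815 km/s

3.7815 km/s


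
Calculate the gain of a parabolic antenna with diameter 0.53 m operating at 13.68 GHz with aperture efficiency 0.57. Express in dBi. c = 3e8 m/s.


lambda = c/f = 3e8 / 1.368e+10 = 0.02192982 m
G = eta*(pi*D/lambda)^2 = 0.57*(pi*0.53/0.02192982)^2
G = 3285.9127 (linear)
G = 10*log10(3285.9127) = 35.1666 dBi

35.1666 dBi


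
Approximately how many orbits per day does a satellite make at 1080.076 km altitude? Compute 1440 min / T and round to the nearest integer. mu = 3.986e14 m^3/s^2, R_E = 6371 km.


r = 7.451076e+06 m
T = 2*pi*sqrt(r^3/mu) = 6400.8804 s = 106.6813 min
revs/day = 1440 / 106.6813 = 13.4981
Rounded: 13 revolutions per day

13 revolutions per day


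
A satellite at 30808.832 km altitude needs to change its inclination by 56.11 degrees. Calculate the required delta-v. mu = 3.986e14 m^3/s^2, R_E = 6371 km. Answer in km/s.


r = 37179.8320 km = 3.7179832e+07 m
V = sqrt(mu/r) = 3274.2734 m/s
di = 56.11 deg = 0.9793042 rad
dV = 2*V*sin(di/2) = 2*3274.2734*sin(0.4896521)
dV = 3079.9054 m/s = 3.0799 km/s

3.0799 km/s


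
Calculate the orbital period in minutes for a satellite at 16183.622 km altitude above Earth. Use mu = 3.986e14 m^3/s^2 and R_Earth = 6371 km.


r = 22554.6220 km = 2.2554622e+07 m
T = 2*pi*sqrt(r^3/mu) = 2*pi*sqrt(1.1473784e+22 / 3.986e14)
T = 33710.4501 s = 561.8408 min

561.8408 minutes


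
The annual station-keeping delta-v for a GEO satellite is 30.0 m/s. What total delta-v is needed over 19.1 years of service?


dV = rate * years = 30.0 * 19.1
dV = 573.0000 m/s

573.0000 m/s


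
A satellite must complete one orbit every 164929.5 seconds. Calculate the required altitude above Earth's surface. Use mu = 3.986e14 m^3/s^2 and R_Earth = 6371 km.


T = 164929.5 s
r = (mu*T^2/(4*pi^2))^(1/3) = (3.986e14 * 164929.5^2 / (4*pi^2))^(1/3)
r = 6.5001705e+07 m = 65001.7049 km
alt = r - R_E = 65001.7049 - 6371 = 58630.7049 km

58630.7049 km


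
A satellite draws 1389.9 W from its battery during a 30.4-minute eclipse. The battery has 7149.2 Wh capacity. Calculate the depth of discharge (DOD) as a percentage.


E_used = P * t / 60 = 1389.9 * 30.4 / 60 = 704.2160 Wh
DOD = E_used / E_total * 100 = 704.2160 / 7149.2 * 100
DOD = 9.8503 %

9.8503 %


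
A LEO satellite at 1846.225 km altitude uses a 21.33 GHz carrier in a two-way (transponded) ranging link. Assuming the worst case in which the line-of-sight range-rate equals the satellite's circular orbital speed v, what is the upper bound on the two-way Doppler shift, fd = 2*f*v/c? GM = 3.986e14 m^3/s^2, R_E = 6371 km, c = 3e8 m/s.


r = 8.217225e+06 m
v = sqrt(mu/r) = 6964.7584 m/s (worst-case radial velocity)
f = 21.33 GHz = 2.133e+10 Hz
fd = 2*f*v/c = 2*2.133e+10*6964.7584/3.0e+08
fd = 990388.6490 Hz

990388.6490 Hz


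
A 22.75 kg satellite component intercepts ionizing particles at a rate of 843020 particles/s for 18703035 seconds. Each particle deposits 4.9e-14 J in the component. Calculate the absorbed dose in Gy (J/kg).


Total energy deposited = rate * time * E_per
  = 843020 * 18703035 * 4.9e-14 = 0.7725846 J
Dose = E_total / mass = 0.7725846 / 22.75
Dose = 0.03395976 Gy

0.0340 Gy


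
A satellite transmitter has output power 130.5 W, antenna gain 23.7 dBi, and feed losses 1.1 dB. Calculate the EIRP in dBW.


Pt = 130.5 W = 21.1561 dBW
EIRP = Pt_dBW + Gt - losses = 21.1561 + 23.7 - 1.1 = 43.7561 dBW

43.7561 dBW


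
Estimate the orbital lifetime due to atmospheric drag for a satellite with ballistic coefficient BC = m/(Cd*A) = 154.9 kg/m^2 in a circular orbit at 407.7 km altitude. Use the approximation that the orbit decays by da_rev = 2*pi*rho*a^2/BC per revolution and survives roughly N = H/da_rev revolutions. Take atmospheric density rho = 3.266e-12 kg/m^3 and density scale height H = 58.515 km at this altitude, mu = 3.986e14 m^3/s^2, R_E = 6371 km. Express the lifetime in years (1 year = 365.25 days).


a = R_E + alt = 6778.7000 km = 6.7787e+06 m
da_rev = 2*pi*rho*a^2/BC = 2*pi*3.266e-12*(6.7787e+06)^2/154.9 = 6.087479 m per revolution
N = H/da_rev = 58515.0000 m / 6.087479 m = 9612.3539 revolutions
P = 2*pi*sqrt(a^3/mu) = 5554.3193 s
lifetime = N*P = 9612.3539 * 5554.3193 = 5.3390083e+07 s = 617.9408 days
years = 617.9408 / 365.25 = 1.6918 years

1.6918 years


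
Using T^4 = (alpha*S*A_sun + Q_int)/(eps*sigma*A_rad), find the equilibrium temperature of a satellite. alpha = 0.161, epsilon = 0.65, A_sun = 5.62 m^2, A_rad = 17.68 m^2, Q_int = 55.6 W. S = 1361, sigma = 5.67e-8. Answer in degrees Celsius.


Numerator = alpha*S*A_sun + Q_int = 0.161*1361*5.62 + 55.6 = 1287.0600 W
Denominator = eps*sigma*A_rad = 0.65*5.67e-8*17.68 = 6.515964e-07 W/K^4
T^4 = 1.9752411e+09 K^4
T = 210.8167 K = -62.3333 C

-62.3333 degrees Celsius


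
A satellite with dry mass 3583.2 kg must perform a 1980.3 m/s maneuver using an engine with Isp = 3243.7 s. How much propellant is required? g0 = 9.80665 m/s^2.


ve = Isp * g0 = 3243.7 * 9.80665 = 31809.830605 m/s
mass ratio = exp(dv/ve) = exp(1980.3/31809.830605) = 1.06423299
m_prop = m_dry * (mr - 1) = 3583.2 * (1.06423299 - 1)
m_prop = 230.1596 kg

230.1596 kg


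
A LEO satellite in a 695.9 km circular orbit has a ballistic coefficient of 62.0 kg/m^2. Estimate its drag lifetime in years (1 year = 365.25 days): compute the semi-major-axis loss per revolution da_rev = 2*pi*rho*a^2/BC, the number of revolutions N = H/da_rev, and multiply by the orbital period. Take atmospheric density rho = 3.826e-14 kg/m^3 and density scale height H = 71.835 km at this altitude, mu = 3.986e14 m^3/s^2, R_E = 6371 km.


a = R_E + alt = 7066.9000 km = 7.0669e+06 m
da_rev = 2*pi*rho*a^2/BC = 2*pi*3.826e-14*(7.0669e+06)^2/62.0 = 0.1936382 m per revolution
N = H/da_rev = 71835.0000 m / 0.1936382 m = 370975.3556 revolutions
P = 2*pi*sqrt(a^3/mu) = 5912.2752 s
lifetime = N*P = 370975.3556 * 5912.2752 = 2.1933084e+09 s = 25385.5138 days
years = 25385.5138 / 365.25 = 69.5017 years

69.5017 years


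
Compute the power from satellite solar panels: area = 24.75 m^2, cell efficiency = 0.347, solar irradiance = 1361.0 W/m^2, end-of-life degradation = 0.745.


P = area * eta * S * degradation
P = 24.75 * 0.347 * 1361.0 * 0.745
P = 8708.0131 W

8708.0131 W


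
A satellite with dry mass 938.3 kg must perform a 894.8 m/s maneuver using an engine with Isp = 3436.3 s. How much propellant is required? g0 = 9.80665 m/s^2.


ve = Isp * g0 = 3436.3 * 9.80665 = 33698.591395 m/s
mass ratio = exp(dv/ve) = exp(894.8/33698.591395) = 1.02690871
m_prop = m_dry * (mr - 1) = 938.3 * (1.02690871 - 1)
m_prop = 25.2484 kg

25.2484 kg


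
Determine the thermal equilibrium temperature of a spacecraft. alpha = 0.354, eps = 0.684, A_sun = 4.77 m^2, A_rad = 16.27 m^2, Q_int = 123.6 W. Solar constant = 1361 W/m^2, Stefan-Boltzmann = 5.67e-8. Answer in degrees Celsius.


Numerator = alpha*S*A_sun + Q_int = 0.354*1361*4.77 + 123.6 = 2421.7574 W
Denominator = eps*sigma*A_rad = 0.684*5.67e-8*16.27 = 6.3099616e-07 W/K^4
T^4 = 3.8379907e+09 K^4
T = 248.9006 K = -24.2494 C

-24.2494 degrees Celsius


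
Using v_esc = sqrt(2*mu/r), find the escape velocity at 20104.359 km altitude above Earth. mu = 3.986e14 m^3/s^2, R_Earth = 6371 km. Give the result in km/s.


r = 6371.0 + 20104.359 = 26475.3590 km = 2.6475359e+07 m
v_esc = sqrt(2*mu/r) = sqrt(2*3.986e14 / 2.6475359e+07)
v_esc = 5487.3507 m/s = 5.4874 km/s

5.4874 km/s


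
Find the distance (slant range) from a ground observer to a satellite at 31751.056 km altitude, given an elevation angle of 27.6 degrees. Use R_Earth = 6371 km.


h = 31751.056 km, el = 27.6 deg
d = -R_E*sin(el) + sqrt((R_E*sin(el))^2 + 2*R_E*h + h^2)
d = -6371.0000*sin(0.4817109) + sqrt((6371.0000*0.463296)^2 + 2*6371.0000*31751.056 + 31751.056^2)
d = 34749.9829 km

34749.9829 km


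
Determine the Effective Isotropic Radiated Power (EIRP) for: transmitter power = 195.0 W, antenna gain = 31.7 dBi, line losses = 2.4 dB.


Pt = 195.0 W = 22.9003 dBW
EIRP = Pt_dBW + Gt - losses = 22.9003 + 31.7 - 2.4 = 52.2003 dBW

52.2003 dBW


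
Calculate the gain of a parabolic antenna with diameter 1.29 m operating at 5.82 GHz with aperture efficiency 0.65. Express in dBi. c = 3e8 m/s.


lambda = c/f = 3e8 / 5.82e+09 = 0.05154639 m
G = eta*(pi*D/lambda)^2 = 0.65*(pi*1.29/0.05154639)^2
G = 4017.8709 (linear)
G = 10*log10(4017.8709) = 36.0400 dBi

36.0400 dBi


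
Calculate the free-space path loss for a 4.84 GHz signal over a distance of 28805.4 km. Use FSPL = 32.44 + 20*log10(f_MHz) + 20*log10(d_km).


f = 4.84 GHz = 4840.0000 MHz
d = 28805.4 km
FSPL = 32.44 + 20*log10(4840.0000) + 20*log10(28805.4)
FSPL = 32.44 + 73.6969 + 89.1895
FSPL = 195.3264 dB

195.3264 dB


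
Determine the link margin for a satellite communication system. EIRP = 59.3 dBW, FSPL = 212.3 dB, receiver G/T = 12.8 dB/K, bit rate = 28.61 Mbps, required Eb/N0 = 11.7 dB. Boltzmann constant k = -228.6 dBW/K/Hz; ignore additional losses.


C/N0 = EIRP - FSPL + G/T - k = 59.3 - 212.3 + 12.8 - (-228.6)
C/N0 = 88.4000 dB-Hz
R_b = 28.61 Mbps = 2.861e+07 bps -> 10*log10(R_b) = 74.5652 dB-Hz
Eb/N0 = C/N0 - 10*log10(R_b) = 88.4000 - 74.5652 = 13.8348 dB
Margin = Eb/N0 - Eb/N0_req = 13.8348 - 11.7 = 2.1348 dB (link closes)

2.1348 dB


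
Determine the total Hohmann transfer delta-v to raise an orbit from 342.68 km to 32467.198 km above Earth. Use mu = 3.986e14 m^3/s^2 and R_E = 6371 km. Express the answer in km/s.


r1 = 6713.6800 km = 6.71368e+06 m
r2 = 38838.1980 km = 3.8838198e+07 m
dv1 = sqrt(mu/r1)*(sqrt(2*r2/(r1+r2)) - 1) = 2356.6153 m/s
dv2 = sqrt(mu/r2)*(1 - sqrt(2*r1/(r1+r2))) = 1464.2789 m/s
total dv = |dv1| + |dv2| = 2356.6153 + 1464.2789 = 3820.8942 m/s = 3.8209 km/s

3.8209 km/s


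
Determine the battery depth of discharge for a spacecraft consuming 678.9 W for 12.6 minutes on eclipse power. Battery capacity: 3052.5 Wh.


E_used = P * t / 60 = 678.9 * 12.6 / 60 = 142.5690 Wh
DOD = E_used / E_total * 100 = 142.5690 / 3052.5 * 100
DOD = 4.6706 %

4.6706 %


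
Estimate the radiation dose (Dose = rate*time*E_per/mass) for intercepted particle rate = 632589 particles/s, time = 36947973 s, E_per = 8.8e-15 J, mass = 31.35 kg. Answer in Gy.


Total energy deposited = rate * time * E_per
  = 632589 * 36947973 * 8.8e-15 = 0.2056814 J
Dose = E_total / mass = 0.2056814 / 31.35
Dose = 0.006560809 Gy

0.0066 Gy


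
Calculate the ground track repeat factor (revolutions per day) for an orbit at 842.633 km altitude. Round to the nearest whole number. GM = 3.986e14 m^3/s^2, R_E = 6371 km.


r = 7.213633e+06 m
T = 2*pi*sqrt(r^3/mu) = 6097.3663 s = 101.6228 min
revs/day = 1440 / 101.6228 = 14.1701
Rounded: 14 revolutions per day

14 revolutions per day


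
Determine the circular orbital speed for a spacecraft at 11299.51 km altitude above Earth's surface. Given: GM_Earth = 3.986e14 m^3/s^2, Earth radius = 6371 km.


r = R_E + alt = 6371.0 + 11299.51 = 17670.5100 km = 1.767051e+07 m
v = sqrt(mu/r) = sqrt(3.986e14 / 1.767051e+07) = 4749.4586 m/s = 4.7495 km/s

4.7495 km/s


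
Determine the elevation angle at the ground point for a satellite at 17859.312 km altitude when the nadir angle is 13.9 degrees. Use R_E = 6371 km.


r = R_E + alt = 24230.3120 km
Law of sines in the satellite / Earth-center / ground-point triangle:
  sin(nadir)/R_E = sin(90 + el)/r  =>  cos(el) = (r/R_E)*sin(nadir)
cos(el) = (24230.3120 / 6371.0000) * sin(13.9 deg) = 0.91364
el = arccos(0.91364) = 23.9867 deg
(Earth-central angle = 90 - nadir - el = 52.1133 deg)

23.9867 degrees


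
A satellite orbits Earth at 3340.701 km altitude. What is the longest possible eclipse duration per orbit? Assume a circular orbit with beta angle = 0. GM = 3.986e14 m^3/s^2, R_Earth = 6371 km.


r = 9711.7010 km
T = 158.7460 min
Eclipse fraction = arcsin(R_E/r)/pi = arcsin(6371.0000/9711.7010)/pi
= arcsin(0.6560128)/pi = 0.2277583
Eclipse duration = 0.2277583 * 158.7460 = 36.1557 min

36.1557 minutes


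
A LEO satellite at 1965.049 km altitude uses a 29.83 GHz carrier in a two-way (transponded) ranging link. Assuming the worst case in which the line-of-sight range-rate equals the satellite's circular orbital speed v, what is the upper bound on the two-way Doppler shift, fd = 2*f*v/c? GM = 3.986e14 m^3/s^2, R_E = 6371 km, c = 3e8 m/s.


r = 8.336049e+06 m
v = sqrt(mu/r) = 6914.9416 m/s (worst-case radial velocity)
f = 29.83 GHz = 2.983e+10 Hz
fd = 2*f*v/c = 2*2.983e+10*6914.9416/3.0e+08
fd = 1.3751514e+06 Hz

1.3752e+06 Hz


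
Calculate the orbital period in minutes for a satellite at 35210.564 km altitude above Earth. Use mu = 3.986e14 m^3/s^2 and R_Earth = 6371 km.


r = 41581.5640 km = 4.1581564e+07 m
T = 2*pi*sqrt(r^3/mu) = 2*pi*sqrt(7.1895625e+22 / 3.986e14)
T = 84384.4554 s = 1406.4076 min

1406.4076 minutes


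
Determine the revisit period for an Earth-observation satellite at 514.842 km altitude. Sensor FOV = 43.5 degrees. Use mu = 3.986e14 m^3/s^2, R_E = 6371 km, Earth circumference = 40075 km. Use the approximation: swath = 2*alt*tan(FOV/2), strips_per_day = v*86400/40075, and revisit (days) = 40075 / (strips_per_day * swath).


swath = 2*514.842*tan(0.3796091) = 410.8023 km
v = sqrt(mu/r) = 7608.3437 m/s = 7.6083 km/s
strips/day = v*86400/40075 = 7.6083*86400/40075 = 16.4033
coverage/day = strips * swath = 16.4033 * 410.8023 = 6738.4988 km
revisit = 40075 / 6738.4988 = 5.9472 days

5.9472 days


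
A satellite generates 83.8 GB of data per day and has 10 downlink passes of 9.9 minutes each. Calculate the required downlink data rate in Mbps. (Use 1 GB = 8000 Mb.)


total contact time = 10 * 9.9 * 60 = 5940.0000 s
data = 83.8 GB = 670400.0000 Mb
rate = 670400.0000 / 5940.0000 = 112.8620 Mbps

112.8620 Mbps


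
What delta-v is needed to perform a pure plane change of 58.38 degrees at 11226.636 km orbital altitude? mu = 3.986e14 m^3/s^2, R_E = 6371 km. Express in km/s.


r = 17597.6360 km = 1.7597636e+07 m
V = sqrt(mu/r) = 4759.2825 m/s
di = 58.38 deg = 1.0189 rad
dV = 2*V*sin(di/2) = 2*4759.2825*sin(0.5094616)
dV = 4642.2736 m/s = 4.6423 km/s

4.6423 km/s


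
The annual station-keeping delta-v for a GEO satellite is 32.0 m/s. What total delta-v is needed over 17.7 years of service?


dV = rate * years = 32.0 * 17.7
dV = 566.4000 m/s

566.4000 m/s


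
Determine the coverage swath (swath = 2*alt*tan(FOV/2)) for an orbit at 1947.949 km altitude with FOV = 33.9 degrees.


FOV = 33.9 deg = 0.5916666 rad
swath = 2 * alt * tan(FOV/2) = 2 * 1947.949 * tan(0.2958333)
swath = 2 * 1947.949 * 0.3047767
swath = 1187.3789 km

1187.3789 km


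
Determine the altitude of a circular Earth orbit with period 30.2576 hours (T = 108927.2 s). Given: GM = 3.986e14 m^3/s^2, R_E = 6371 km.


T = 108927.2 s
r = (mu*T^2/(4*pi^2))^(1/3) = (3.986e14 * 108927.2^2 / (4*pi^2))^(1/3)
r = 4.9296575e+07 m = 49296.5749 km
alt = r - R_E = 49296.5749 - 6371 = 42925.5749 km

42925.5749 km


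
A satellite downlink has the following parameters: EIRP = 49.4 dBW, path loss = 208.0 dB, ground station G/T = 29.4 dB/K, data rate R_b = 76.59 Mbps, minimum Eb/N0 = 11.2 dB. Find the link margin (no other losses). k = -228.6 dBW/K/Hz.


C/N0 = EIRP - FSPL + G/T - k = 49.4 - 208.0 + 29.4 - (-228.6)
C/N0 = 99.4000 dB-Hz
R_b = 76.59 Mbps = 7.659e+07 bps -> 10*log10(R_b) = 78.8417 dB-Hz
Eb/N0 = C/N0 - 10*log10(R_b) = 99.4000 - 78.8417 = 20.5583 dB
Margin = Eb/N0 - Eb/N0_req = 20.5583 - 11.2 = 9.3583 dB (link closes)

9.3583 dB


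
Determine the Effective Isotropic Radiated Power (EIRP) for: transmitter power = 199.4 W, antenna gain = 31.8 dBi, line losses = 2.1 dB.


Pt = 199.4 W = 22.9973 dBW
EIRP = Pt_dBW + Gt - losses = 22.9973 + 31.8 - 2.1 = 52.6973 dBW

52.6973 dBW


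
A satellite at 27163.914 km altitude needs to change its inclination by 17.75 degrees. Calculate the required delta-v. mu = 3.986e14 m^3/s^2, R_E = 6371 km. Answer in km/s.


r = 33534.9140 km = 3.3534914e+07 m
V = sqrt(mu/r) = 3447.6252 m/s
di = 17.75 deg = 0.3097959 rad
dV = 2*V*sin(di/2) = 2*3447.6252*sin(0.154898)
dV = 1063.7944 m/s = 1.0638 km/s

1.0638 km/s


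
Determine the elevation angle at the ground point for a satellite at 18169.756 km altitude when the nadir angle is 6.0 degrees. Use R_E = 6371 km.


r = R_E + alt = 24540.7560 km
Law of sines in the satellite / Earth-center / ground-point triangle:
  sin(nadir)/R_E = sin(90 + el)/r  =>  cos(el) = (r/R_E)*sin(nadir)
cos(el) = (24540.7560 / 6371.0000) * sin(6.0 deg) = 0.4026381
el = arccos(0.4026381) = 66.2568 deg
(Earth-central angle = 90 - nadir - el = 17.7432 deg)

66.2568 degrees


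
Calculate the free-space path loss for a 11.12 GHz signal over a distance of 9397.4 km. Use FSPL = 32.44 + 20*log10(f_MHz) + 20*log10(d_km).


f = 11.12 GHz = 11120.0000 MHz
d = 9397.4 km
FSPL = 32.44 + 20*log10(11120.0000) + 20*log10(9397.4)
FSPL = 32.44 + 80.9221 + 79.4602
FSPL = 192.8223 dB

192.8223 dB


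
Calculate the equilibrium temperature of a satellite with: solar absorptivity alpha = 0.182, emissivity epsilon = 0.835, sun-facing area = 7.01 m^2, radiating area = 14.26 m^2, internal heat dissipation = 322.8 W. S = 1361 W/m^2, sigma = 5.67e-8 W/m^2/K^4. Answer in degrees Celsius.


Numerator = alpha*S*A_sun + Q_int = 0.182*1361*7.01 + 322.8 = 2059.1910 W
Denominator = eps*sigma*A_rad = 0.835*5.67e-8*14.26 = 6.7513257e-07 W/K^4
T^4 = 3.0500543e+09 K^4
T = 235.0049 K = -38.1451 C

-38.1451 degrees Celsius


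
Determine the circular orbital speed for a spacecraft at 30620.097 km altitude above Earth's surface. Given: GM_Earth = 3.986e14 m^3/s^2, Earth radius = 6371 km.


r = R_E + alt = 6371.0 + 30620.097 = 36991.0970 km = 3.6991097e+07 m
v = sqrt(mu/r) = sqrt(3.986e14 / 3.6991097e+07) = 3282.6157 m/s = 3.2826 km/s

3.2826 km/s


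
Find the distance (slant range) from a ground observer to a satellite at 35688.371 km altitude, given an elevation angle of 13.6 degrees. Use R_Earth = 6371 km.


h = 35688.371 km, el = 13.6 deg
d = -R_E*sin(el) + sqrt((R_E*sin(el))^2 + 2*R_E*h + h^2)
d = -6371.0000*sin(0.2373648) + sqrt((6371.0000*0.2351421)^2 + 2*6371.0000*35688.371 + 35688.371^2)
d = 40102.9351 km

40102.9351 km


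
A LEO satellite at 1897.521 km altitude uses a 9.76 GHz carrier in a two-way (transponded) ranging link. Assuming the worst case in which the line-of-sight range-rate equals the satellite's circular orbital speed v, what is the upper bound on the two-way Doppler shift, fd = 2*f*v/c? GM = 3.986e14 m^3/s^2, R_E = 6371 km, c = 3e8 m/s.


r = 8.268521e+06 m
v = sqrt(mu/r) = 6943.1209 m/s (worst-case radial velocity)
f = 9.76 GHz = 9.76e+09 Hz
fd = 2*f*v/c = 2*9.76e+09*6943.1209/3.0e+08
fd = 451765.7360 Hz

451765.7360 Hz


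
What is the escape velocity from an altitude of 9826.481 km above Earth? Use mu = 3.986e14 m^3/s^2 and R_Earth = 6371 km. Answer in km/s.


r = 6371.0 + 9826.481 = 16197.4810 km = 1.6197481e+07 m
v_esc = sqrt(2*mu/r) = sqrt(2*3.986e14 / 1.6197481e+07)
v_esc = 7015.5206 m/s = 7.0155 km/s

7.0155 km/s


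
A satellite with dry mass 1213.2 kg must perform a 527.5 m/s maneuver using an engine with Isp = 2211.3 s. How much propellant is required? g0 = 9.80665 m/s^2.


ve = Isp * g0 = 2211.3 * 9.80665 = 21685.445145 m/s
mass ratio = exp(dv/ve) = exp(527.5/21685.445145) = 1.02462334
m_prop = m_dry * (mr - 1) = 1213.2 * (1.02462334 - 1)
m_prop = 29.8730 kg

29.8730 kg


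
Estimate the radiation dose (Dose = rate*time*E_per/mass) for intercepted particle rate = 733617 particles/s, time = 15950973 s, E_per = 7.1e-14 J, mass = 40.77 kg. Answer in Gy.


Total energy deposited = rate * time * E_per
  = 733617 * 15950973 * 7.1e-14 = 0.8308353 J
Dose = E_total / mass = 0.8308353 / 40.77
Dose = 0.02037859 Gy

0.0204 Gy


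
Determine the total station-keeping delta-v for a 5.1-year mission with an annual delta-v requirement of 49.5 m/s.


dV = rate * years = 49.5 * 5.1
dV = 252.4500 m/s

252.4500 m/s


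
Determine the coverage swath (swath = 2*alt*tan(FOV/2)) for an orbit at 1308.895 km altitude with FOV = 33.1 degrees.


FOV = 33.1 deg = 0.577704 rad
swath = 2 * alt * tan(FOV/2) = 2 * 1308.895 * tan(0.288852)
swath = 2 * 1308.895 * 0.297163
swath = 777.9103 km

777.9103 km


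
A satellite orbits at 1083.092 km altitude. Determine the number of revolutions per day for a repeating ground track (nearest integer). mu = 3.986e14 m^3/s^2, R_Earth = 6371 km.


r = 7.454092e+06 m
T = 2*pi*sqrt(r^3/mu) = 6404.7671 s = 106.7461 min
revs/day = 1440 / 106.7461 = 13.4900
Rounded: 13 revolutions per day

13 revolutions per day


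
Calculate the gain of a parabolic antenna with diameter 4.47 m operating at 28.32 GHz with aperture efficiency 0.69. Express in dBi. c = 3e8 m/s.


lambda = c/f = 3e8 / 2.832e+10 = 0.01059322 m
G = eta*(pi*D/lambda)^2 = 0.69*(pi*4.47/0.01059322)^2
G = 1.2125729e+06 (linear)
G = 10*log10(1.2125729e+06) = 60.8371 dBi

60.8371 dBi


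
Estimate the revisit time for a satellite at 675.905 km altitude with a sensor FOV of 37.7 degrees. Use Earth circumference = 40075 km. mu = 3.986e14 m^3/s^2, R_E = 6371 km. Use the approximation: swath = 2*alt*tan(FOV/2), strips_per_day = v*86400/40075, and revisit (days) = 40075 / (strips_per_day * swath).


swath = 2*675.905*tan(0.3289946) = 461.5104 km
v = sqrt(mu/r) = 7520.8935 m/s = 7.5209 km/s
strips/day = v*86400/40075 = 7.5209*86400/40075 = 16.2147
coverage/day = strips * swath = 16.2147 * 461.5104 = 7483.2660 km
revisit = 40075 / 7483.2660 = 5.3553 days

5.3553 days


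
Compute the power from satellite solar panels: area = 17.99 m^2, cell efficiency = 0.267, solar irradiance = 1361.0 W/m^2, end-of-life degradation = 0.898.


P = area * eta * S * degradation
P = 17.99 * 0.267 * 1361.0 * 0.898
P = 5870.5243 W

5870.5243 W


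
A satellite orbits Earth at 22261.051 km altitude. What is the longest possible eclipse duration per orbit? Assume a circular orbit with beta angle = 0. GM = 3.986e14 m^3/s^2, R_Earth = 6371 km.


r = 28632.0510 km
T = 803.5977 min
Eclipse fraction = arcsin(R_E/r)/pi = arcsin(6371.0000/28632.0510)/pi
= arcsin(0.2225129)/pi = 0.07142594
Eclipse duration = 0.07142594 * 803.5977 = 57.3977 min

57.3977 minutes


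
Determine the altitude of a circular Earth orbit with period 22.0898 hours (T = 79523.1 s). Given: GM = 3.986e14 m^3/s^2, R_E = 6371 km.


T = 79523.1 s
r = (mu*T^2/(4*pi^2))^(1/3) = (3.986e14 * 79523.1^2 / (4*pi^2))^(1/3)
r = 3.9968826e+07 m = 39968.8255 km
alt = r - R_E = 39968.8255 - 6371 = 33597.8255 km

33597.8255 km


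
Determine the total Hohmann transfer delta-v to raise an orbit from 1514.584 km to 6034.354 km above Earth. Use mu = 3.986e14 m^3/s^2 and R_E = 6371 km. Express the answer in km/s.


r1 = 7885.5840 km = 7.885584e+06 m
r2 = 12405.3540 km = 1.2405354e+07 m
dv1 = sqrt(mu/r1)*(sqrt(2*r2/(r1+r2)) - 1) = 752.0610 m/s
dv2 = sqrt(mu/r2)*(1 - sqrt(2*r1/(r1+r2))) = 671.0372 m/s
total dv = |dv1| + |dv2| = 752.0610 + 671.0372 = 1423.0982 m/s = 1.4231 km/s

1.4231 km/s


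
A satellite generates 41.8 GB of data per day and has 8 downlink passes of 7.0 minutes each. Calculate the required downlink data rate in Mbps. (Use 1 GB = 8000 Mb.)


total contact time = 8 * 7.0 * 60 = 3360.0000 s
data = 41.8 GB = 334400.0000 Mb
rate = 334400.0000 / 3360.0000 = 99.5238 Mbps

99.5238 Mbps


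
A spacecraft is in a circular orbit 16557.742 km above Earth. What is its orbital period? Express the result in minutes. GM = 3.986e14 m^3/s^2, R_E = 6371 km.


r = 22928.7420 km = 2.2928742e+07 m
T = 2*pi*sqrt(r^3/mu) = 2*pi*sqrt(1.2054264e+22 / 3.986e14)
T = 34552.6660 s = 575.8778 min

575.8778 minutes


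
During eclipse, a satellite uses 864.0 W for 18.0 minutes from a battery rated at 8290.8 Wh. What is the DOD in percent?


E_used = P * t / 60 = 864.0 * 18.0 / 60 = 259.2000 Wh
DOD = E_used / E_total * 100 = 259.2000 / 8290.8 * 100
DOD = 3.1264 %

3.1264 %


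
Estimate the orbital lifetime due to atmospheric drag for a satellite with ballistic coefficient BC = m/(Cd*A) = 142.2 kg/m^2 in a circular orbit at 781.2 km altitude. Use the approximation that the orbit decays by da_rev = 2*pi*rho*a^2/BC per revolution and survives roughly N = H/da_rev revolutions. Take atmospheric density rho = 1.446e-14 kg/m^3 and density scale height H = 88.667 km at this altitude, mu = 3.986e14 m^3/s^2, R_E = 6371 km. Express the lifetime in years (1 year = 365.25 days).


a = R_E + alt = 7152.2000 km = 7.1522e+06 m
da_rev = 2*pi*rho*a^2/BC = 2*pi*1.446e-14*(7.1522e+06)^2/142.2 = 0.0326834479 m per revolution
N = H/da_rev = 88667.0000 m / 0.0326834479 m = 2.7129023e+06 revolutions
P = 2*pi*sqrt(a^3/mu) = 6019.6425 s
lifetime = N*P = 2.7129023e+06 * 6019.6425 = 1.6330702e+10 s = 189012.7510 days
years = 189012.7510 / 365.25 = 517.4887 years

517.4887 years


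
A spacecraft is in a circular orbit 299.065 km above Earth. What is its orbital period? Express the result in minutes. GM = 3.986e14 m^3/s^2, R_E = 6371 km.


r = 6670.0650 km = 6.670065e+06 m
T = 2*pi*sqrt(r^3/mu) = 2*pi*sqrt(2.9674964e+20 / 3.986e14)
T = 5421.3359 s = 90.3556 min

90.3556 minutes


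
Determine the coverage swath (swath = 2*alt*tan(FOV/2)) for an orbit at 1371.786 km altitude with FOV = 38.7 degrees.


FOV = 38.7 deg = 0.6754424 rad
swath = 2 * alt * tan(FOV/2) = 2 * 1371.786 * tan(0.3377212)
swath = 2 * 1371.786 * 0.351175
swath = 963.4739 km

963.4739 km


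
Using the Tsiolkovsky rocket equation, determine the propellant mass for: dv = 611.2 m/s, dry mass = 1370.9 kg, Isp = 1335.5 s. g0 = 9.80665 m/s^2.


ve = Isp * g0 = 1335.5 * 9.80665 = 13096.781075 m/s
mass ratio = exp(dv/ve) = exp(611.2/13096.781075) = 1.04777404
m_prop = m_dry * (mr - 1) = 1370.9 * (1.04777404 - 1)
m_prop = 65.4934 kg

65.4934 kg


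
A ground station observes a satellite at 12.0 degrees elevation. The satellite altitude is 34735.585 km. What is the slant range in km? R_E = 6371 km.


h = 34735.585 km, el = 12.0 deg
d = -R_E*sin(el) + sqrt((R_E*sin(el))^2 + 2*R_E*h + h^2)
d = -6371.0000*sin(0.2094395) + sqrt((6371.0000*0.2079117)^2 + 2*6371.0000*34735.585 + 34735.585^2)
d = 39306.8636 km

39306.8636 km


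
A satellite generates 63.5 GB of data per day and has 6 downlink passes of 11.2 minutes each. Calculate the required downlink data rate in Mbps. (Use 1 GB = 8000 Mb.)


total contact time = 6 * 11.2 * 60 = 4032.0000 s
data = 63.5 GB = 508000.0000 Mb
rate = 508000.0000 / 4032.0000 = 125.9921 Mbps

125.9921 Mbps


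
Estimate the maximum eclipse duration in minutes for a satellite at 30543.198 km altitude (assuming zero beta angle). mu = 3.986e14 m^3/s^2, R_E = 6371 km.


r = 36914.1980 km
T = 1176.3868 min
Eclipse fraction = arcsin(R_E/r)/pi = arcsin(6371.0000/36914.1980)/pi
= arcsin(0.1725894)/pi = 0.05521338
Eclipse duration = 0.05521338 * 1176.3868 = 64.9523 min

64.9523 minutes


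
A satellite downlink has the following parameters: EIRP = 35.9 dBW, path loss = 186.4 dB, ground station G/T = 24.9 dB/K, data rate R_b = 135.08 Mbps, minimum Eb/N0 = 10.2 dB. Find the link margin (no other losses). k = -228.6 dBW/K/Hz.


C/N0 = EIRP - FSPL + G/T - k = 35.9 - 186.4 + 24.9 - (-228.6)
C/N0 = 103.0000 dB-Hz
R_b = 135.08 Mbps = 1.3508e+08 bps -> 10*log10(R_b) = 81.3059 dB-Hz
Eb/N0 = C/N0 - 10*log10(R_b) = 103.0000 - 81.3059 = 21.6941 dB
Margin = Eb/N0 - Eb/N0_req = 21.6941 - 10.2 = 11.4941 dB (link closes)

11.4941 dB


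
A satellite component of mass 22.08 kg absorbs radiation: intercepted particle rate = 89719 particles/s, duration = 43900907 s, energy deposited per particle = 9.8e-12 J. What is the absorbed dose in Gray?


Total energy deposited = rate * time * E_per
  = 89719 * 43900907 * 9.8e-12 = 38.5997 J
Dose = E_total / mass = 38.5997 / 22.08
Dose = 1.7482 Gy

1.7482 Gy


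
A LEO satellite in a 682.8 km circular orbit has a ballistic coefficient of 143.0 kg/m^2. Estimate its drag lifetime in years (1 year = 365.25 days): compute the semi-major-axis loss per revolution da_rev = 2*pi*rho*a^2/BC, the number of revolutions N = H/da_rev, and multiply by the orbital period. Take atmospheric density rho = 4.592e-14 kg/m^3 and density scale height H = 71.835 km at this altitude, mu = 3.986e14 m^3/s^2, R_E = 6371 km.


a = R_E + alt = 7053.8000 km = 7.0538e+06 m
da_rev = 2*pi*rho*a^2/BC = 2*pi*4.592e-14*(7.0538e+06)^2/143.0 = 0.100390356 m per revolution
N = H/da_rev = 71835.0000 m / 0.100390356 m = 715556.7821 revolutions
P = 2*pi*sqrt(a^3/mu) = 5895.8433 s
lifetime = N*P = 715556.7821 * 5895.8433 = 4.2188107e+09 s = 48828.8272 days
years = 48828.8272 / 365.25 = 133.6860 years

133.6860 years


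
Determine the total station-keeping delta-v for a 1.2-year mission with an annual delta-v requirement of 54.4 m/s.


dV = rate * years = 54.4 * 1.2
dV = 65.2800 m/s

65.2800 m/s


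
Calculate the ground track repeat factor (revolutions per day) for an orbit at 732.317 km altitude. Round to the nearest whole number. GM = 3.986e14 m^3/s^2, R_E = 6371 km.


r = 7.103317e+06 m
T = 2*pi*sqrt(r^3/mu) = 5958.0345 s = 99.3006 min
revs/day = 1440 / 99.3006 = 14.5014
Rounded: 15 revolutions per day

15 revolutions per day


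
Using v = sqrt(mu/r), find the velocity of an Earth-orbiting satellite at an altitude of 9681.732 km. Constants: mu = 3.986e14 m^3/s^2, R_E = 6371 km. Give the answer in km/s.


r = R_E + alt = 6371.0 + 9681.732 = 16052.7320 km = 1.6052732e+07 m
v = sqrt(mu/r) = sqrt(3.986e14 / 1.6052732e+07) = 4983.0377 m/s = 4.9830 km/s

4.9830 km/s


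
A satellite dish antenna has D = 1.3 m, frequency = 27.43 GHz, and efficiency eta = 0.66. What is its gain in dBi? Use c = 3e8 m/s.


lambda = c/f = 3e8 / 2.743e+10 = 0.01093693 m
G = eta*(pi*D/lambda)^2 = 0.66*(pi*1.3/0.01093693)^2
G = 92032.1338 (linear)
G = 10*log10(92032.1338) = 49.6394 dBi

49.6394 dBi


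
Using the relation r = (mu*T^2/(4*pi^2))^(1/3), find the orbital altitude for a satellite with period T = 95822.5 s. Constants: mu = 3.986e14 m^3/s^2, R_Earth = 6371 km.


T = 95822.5 s
r = (mu*T^2/(4*pi^2))^(1/3) = (3.986e14 * 95822.5^2 / (4*pi^2))^(1/3)
r = 4.525892e+07 m = 45258.9198 km
alt = r - R_E = 45258.9198 - 6371 = 38887.9198 km

38887.9198 km


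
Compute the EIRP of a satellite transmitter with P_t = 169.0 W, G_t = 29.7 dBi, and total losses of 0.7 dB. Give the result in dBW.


Pt = 169.0 W = 22.2789 dBW
EIRP = Pt_dBW + Gt - losses = 22.2789 + 29.7 - 0.7 = 51.2789 dBW

51.2789 dBW


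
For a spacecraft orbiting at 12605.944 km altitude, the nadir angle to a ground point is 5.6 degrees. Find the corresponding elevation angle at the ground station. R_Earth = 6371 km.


r = R_E + alt = 18976.9440 km
Law of sines in the satellite / Earth-center / ground-point triangle:
  sin(nadir)/R_E = sin(90 + el)/r  =>  cos(el) = (r/R_E)*sin(nadir)
cos(el) = (18976.9440 / 6371.0000) * sin(5.6 deg) = 0.2906648
el = arccos(0.2906648) = 73.1022 deg
(Earth-central angle = 90 - nadir - el = 11.2978 deg)

73.1022 degrees


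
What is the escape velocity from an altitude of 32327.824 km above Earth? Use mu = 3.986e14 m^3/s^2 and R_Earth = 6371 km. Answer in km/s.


r = 6371.0 + 32327.824 = 38698.8240 km = 3.8698824e+07 m
v_esc = sqrt(2*mu/r) = sqrt(2*3.986e14 / 3.8698824e+07)
v_esc = 4538.7343 m/s = 4.5387 km/s

4.5387 km/s


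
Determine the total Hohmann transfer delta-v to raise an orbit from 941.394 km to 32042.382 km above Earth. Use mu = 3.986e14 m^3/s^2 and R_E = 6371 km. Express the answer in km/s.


r1 = 7312.3940 km = 7.312394e+06 m
r2 = 38413.3820 km = 3.8413382e+07 m
dv1 = sqrt(mu/r1)*(sqrt(2*r2/(r1+r2)) - 1) = 2186.9565 m/s
dv2 = sqrt(mu/r2)*(1 - sqrt(2*r1/(r1+r2))) = 1399.5099 m/s
total dv = |dv1| + |dv2| = 2186.9565 + 1399.5099 = 3586.4664 m/s = 3.5865 km/s

3.5865 km/s


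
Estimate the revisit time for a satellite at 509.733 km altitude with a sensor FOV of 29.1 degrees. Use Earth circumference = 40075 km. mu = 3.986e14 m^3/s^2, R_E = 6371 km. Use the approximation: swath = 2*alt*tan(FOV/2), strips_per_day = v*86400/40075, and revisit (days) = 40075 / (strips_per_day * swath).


swath = 2*509.733*tan(0.2539454) = 264.6012 km
v = sqrt(mu/r) = 7611.1678 m/s = 7.6112 km/s
strips/day = v*86400/40075 = 7.6112*86400/40075 = 16.4094
coverage/day = strips * swath = 16.4094 * 264.6012 = 4341.9350 km
revisit = 40075 / 4341.9350 = 9.2298 days

9.2298 days


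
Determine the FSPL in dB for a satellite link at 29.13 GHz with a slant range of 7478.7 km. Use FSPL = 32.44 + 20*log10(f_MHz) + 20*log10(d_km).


f = 29.13 GHz = 29130.0000 MHz
d = 7478.7 km
FSPL = 32.44 + 20*log10(29130.0000) + 20*log10(7478.7)
FSPL = 32.44 + 89.2868 + 77.4765
FSPL = 199.2033 dB

199.2033 dB


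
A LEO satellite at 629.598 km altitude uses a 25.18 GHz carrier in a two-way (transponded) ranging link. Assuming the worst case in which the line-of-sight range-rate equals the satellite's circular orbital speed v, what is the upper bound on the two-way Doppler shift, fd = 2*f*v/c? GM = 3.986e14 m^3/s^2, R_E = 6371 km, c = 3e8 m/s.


r = 7.000598e+06 m
v = sqrt(mu/r) = 7545.7268 m/s (worst-case radial velocity)
f = 25.18 GHz = 2.518e+10 Hz
fd = 2*f*v/c = 2*2.518e+10*7545.7268/3.0e+08
fd = 1.266676e+06 Hz

1.2667e+06 Hz


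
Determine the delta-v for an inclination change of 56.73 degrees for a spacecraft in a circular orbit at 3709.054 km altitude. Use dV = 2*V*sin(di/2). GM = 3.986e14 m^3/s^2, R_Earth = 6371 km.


r = 10080.0540 km = 1.0080054e+07 m
V = sqrt(mu/r) = 6288.3574 m/s
di = 56.73 deg = 0.9901253 rad
dV = 2*V*sin(di/2) = 2*6288.3574*sin(0.4950626)
dV = 5975.0309 m/s = 5.9750 km/s

5.9750 km/s


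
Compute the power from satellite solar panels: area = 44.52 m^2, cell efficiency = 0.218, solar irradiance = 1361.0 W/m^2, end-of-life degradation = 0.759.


P = area * eta * S * degradation
P = 44.52 * 0.218 * 1361.0 * 0.759
P = 10025.6272 W

10025.6272 W


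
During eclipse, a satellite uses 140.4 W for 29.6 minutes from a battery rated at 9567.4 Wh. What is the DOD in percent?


E_used = P * t / 60 = 140.4 * 29.6 / 60 = 69.2640 Wh
DOD = E_used / E_total * 100 = 69.2640 / 9567.4 * 100
DOD = 0.7239584 %

0.7240 %


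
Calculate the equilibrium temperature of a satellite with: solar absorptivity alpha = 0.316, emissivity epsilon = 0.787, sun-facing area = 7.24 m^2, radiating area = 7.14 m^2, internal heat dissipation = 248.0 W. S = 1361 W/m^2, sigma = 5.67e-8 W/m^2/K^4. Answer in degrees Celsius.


Numerator = alpha*S*A_sun + Q_int = 0.316*1361*7.24 + 248.0 = 3361.7502 W
Denominator = eps*sigma*A_rad = 0.787*5.67e-8*7.14 = 3.1860751e-07 W/K^4
T^4 = 1.0551384e+10 K^4
T = 320.4995 K = 47.3495 C

47.3495 degrees Celsius


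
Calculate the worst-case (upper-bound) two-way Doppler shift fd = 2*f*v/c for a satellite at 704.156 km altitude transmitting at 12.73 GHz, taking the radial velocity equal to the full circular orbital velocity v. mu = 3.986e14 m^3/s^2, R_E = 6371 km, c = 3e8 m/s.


r = 7.075156e+06 m
v = sqrt(mu/r) = 7505.8631 m/s (worst-case radial velocity)
f = 12.73 GHz = 1.273e+10 Hz
fd = 2*f*v/c = 2*1.273e+10*7505.8631/3.0e+08
fd = 636997.5790 Hz

636997.5790 Hz


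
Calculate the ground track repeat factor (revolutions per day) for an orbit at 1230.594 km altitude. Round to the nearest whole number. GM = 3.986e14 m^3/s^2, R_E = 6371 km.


r = 7.601594e+06 m
T = 2*pi*sqrt(r^3/mu) = 6595.8114 s = 109.9302 min
revs/day = 1440 / 109.9302 = 13.0992
Rounded: 13 revolutions per day

13 revolutions per day


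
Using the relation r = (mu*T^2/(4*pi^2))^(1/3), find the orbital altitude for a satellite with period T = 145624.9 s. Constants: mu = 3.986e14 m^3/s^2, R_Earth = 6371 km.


T = 145624.9 s
r = (mu*T^2/(4*pi^2))^(1/3) = (3.986e14 * 145624.9^2 / (4*pi^2))^(1/3)
r = 5.9825033e+07 m = 59825.0329 km
alt = r - R_E = 59825.0329 - 6371 = 53454.0329 km

53454.0329 km


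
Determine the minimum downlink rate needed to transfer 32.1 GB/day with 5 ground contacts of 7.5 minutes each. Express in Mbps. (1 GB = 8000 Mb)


total contact time = 5 * 7.5 * 60 = 2250.0000 s
data = 32.1 GB = 256800.0000 Mb
rate = 256800.0000 / 2250.0000 = 114.1333 Mbps

114.1333 Mbps


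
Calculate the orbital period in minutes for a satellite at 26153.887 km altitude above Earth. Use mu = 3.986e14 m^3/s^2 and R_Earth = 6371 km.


r = 32524.8870 km = 3.2524887e+07 m
T = 2*pi*sqrt(r^3/mu) = 2*pi*sqrt(3.4407046e+22 / 3.986e14)
T = 58376.0783 s = 972.9346 min

972.9346 minutes


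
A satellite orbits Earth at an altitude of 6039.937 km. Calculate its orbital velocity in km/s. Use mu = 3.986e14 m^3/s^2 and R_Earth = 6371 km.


r = R_E + alt = 6371.0 + 6039.937 = 12410.9370 km = 1.2410937e+07 m
v = sqrt(mu/r) = sqrt(3.986e14 / 1.2410937e+07) = 5667.1716 m/s = 5.6672 km/s

5.6672 km/s
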